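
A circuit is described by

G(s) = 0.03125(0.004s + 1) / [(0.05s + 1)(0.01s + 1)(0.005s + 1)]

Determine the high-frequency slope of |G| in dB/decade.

-40 dB/decade

Each pole contributes −20 dB/decade at high frequency; each zero contributes +20 dB/decade.
Net: 1 zero(s) − 3 pole(s) → -40 dB/decade.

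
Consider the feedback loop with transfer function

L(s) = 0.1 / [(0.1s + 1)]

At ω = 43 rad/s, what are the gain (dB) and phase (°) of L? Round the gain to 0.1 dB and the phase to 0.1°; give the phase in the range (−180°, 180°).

-32.9 dB, -76.9°

At ω = 43 rad/s:
pole (1 + j43·0.1) = 1 + j4.3 → |·| ≈ 4.4147, ∠ ≈ 76.91°
|L| = 0.1 · 1 / (4.4147) ≈ 0.022652
Gain = 20 log₁₀(0.022652) ≈ -32.90 dB
∠L = (0°) − (76.91°) = -76.91°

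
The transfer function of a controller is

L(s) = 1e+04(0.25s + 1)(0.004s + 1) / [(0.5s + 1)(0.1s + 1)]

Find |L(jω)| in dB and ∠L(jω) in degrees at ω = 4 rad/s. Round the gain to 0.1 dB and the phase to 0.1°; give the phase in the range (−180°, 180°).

At ω = 4 rad/s:
zero (1 + j4·0.25) = 1 + j1 → |·| ≈ 1.4142, ∠ ≈ 45.00°
zero (1 + j4·0.004) = 1 + j0.016 → |·| ≈ 1.0001, ∠ ≈ 0.92°
pole (1 + j4·0.5) = 1 + j2 → |·| ≈ 2.2361, ∠ ≈ 63.43°
pole (1 + j4·0.1) = 1 + j0.4 → |·| ≈ 1.077, ∠ ≈ 21.80°
|L| = 1e+04 · 1.4142 · 1.0001 / (2.2361 · 1.077) ≈ 5872.8
Gain = 20 log₁₀(5872.8) ≈ 75.38 dB
∠L = (45.00° + 0.92°) − (63.43° + 21.80°) = -39.31°

75.4 dB, -39.3°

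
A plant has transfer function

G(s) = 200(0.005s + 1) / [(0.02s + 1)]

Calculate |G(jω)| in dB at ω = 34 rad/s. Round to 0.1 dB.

At ω = 34 rad/s:
zero (1 + j34·0.005) = 1 + j0.17 → |·| ≈ 1.0143, ∠ ≈ 9.65°
pole (1 + j34·0.02) = 1 + j0.68 → |·| ≈ 1.2093, ∠ ≈ 34.22°
|G| = 200 · 1.0143 / (1.2093) ≈ 167.75
Gain = 20 log₁₀(167.75) ≈ 44.49 dB

44.5 dB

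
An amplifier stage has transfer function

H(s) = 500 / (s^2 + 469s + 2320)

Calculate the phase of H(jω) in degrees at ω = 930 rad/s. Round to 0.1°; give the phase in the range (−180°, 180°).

-153.2°

Substitute s = j930:
Numerator: 500 = 500 + j0
Denominator: (j930)^2 + 469(j930) + 2320 = -862580 + j436170
|N| = √(500² + 0²) ≈ 500, ∠N ≈ 0.00°
|D| = √(862580² + 436170²) ≈ 9.6659e+05, ∠D ≈ 153.18°
∠H = 0.00° − 153.18° = -153.18°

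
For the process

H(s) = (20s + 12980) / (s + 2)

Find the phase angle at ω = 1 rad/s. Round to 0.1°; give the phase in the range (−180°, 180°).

Substitute s = j1:
Numerator: 20(j1) + 12980 = 12980 + j20
Denominator: (j1) + 2 = 2 + j1
|N| = √(12980² + 20²) ≈ 12980, ∠N ≈ 0.09°
|D| = √(2² + 1²) ≈ 2.2361, ∠D ≈ 26.57°
∠H = 0.09° − 26.57° = -26.48°

-26.5°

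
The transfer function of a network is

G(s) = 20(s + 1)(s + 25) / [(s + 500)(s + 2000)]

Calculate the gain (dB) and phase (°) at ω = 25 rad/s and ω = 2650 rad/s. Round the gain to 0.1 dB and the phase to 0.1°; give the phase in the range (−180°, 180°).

ω = 25: -35.1 dB, 129.1°; ω = 2650: 23.9 dB, 47.2°

At s = jω = j25:
zero (s+1): 1 + j25 → |·| = √(1²+25²) = √626 ≈ 25.02, ∠ = arctan(25/1) ≈ 87.71°
zero (s+25): 25 + j25 → |·| = √(25²+25²) = √1250 ≈ 35.355, ∠ = arctan(25/25) ≈ 45.00°
pole (s+500): 500 + j25 → |·| = √(500²+25²) = √250625 ≈ 500.62, ∠ = arctan(25/500) ≈ 2.86°
pole (s+2000): 2000 + j25 → |·| = √(2000²+25²) = √4000625 ≈ 2000.2, ∠ = arctan(25/2000) ≈ 0.72°
|G| = 20 · 884.58 / 1.0013e+06 ≈ 0.017669
Gain = 20 log₁₀(0.017669) ≈ -35.06 dB
∠G = 132.71° − 3.58° = 129.13°

At s = jω = j2650:
zero (s+1): 1 + j2650 → |·| = √(1²+2650²) = √7022501 ≈ 2650, ∠ = arctan(2650/1) ≈ 89.98°
zero (s+25): 25 + j2650 → |·| = √(25²+2650²) = √7023125 ≈ 2650.1, ∠ = arctan(2650/25) ≈ 89.46°
pole (s+500): 500 + j2650 → |·| = √(500²+2650²) = √7272500 ≈ 2696.8, ∠ = arctan(2650/500) ≈ 79.32°
pole (s+2000): 2000 + j2650 → |·| = √(2000²+2650²) = √11022500 ≈ 3320, ∠ = arctan(2650/2000) ≈ 52.96°
|G| = 20 · 7.0228e+06 / 8.9534e+06 ≈ 15.687
Gain = 20 log₁₀(15.687) ≈ 23.91 dB
∠G = 179.44° − 132.28° = 47.16°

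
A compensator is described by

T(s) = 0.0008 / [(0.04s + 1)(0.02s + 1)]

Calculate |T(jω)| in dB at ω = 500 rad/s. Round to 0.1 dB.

At ω = 500 rad/s:
pole (1 + j500·0.04) = 1 + j20 → |·| ≈ 20.025, ∠ ≈ 87.14°
pole (1 + j500·0.02) = 1 + j10 → |·| ≈ 10.05, ∠ ≈ 84.29°
|T| = 0.0008 · 1 / (20.025 · 10.05) ≈ 3.9751e-06
Gain = 20 log₁₀(3.9751e-06) ≈ -108.01 dB

-108.0 dB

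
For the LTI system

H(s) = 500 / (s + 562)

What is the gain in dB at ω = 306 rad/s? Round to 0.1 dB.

Substitute s = j306:
Numerator: 500 = 500 + j0
Denominator: (j306) + 562 = 562 + j306
|N| = √(500² + 0²) ≈ 500, ∠N ≈ 0.00°
|D| = √(562² + 306²) ≈ 639.91, ∠D ≈ 28.57°
|H| = 500 / 639.91 ≈ 0.78136
Gain = 20 log₁₀(0.78136) ≈ -2.14 dB

-2.1 dB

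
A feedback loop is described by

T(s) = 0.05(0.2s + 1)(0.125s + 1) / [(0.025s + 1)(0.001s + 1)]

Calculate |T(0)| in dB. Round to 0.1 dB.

T(0) = 0.05 · 1 / 1 = 0.05
20 log₁₀(0.05) ≈ -26.02 dB

-26.0 dB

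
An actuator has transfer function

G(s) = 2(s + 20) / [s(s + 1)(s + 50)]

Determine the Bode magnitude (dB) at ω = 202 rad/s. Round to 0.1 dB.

-86.4 dB

At s = jω = j202:
zero (s+20): 20 + j202 → |·| = √(20²+202²) = √41204 ≈ 202.99, ∠ = arctan(202/20) ≈ 84.35°
pole (s+1): 1 + j202 → |·| = √(1²+202²) = √40805 ≈ 202, ∠ = arctan(202/1) ≈ 89.72°
pole (s+50): 50 + j202 → |·| = √(50²+202²) = √43304 ≈ 208.1, ∠ = arctan(202/50) ≈ 76.10°
pole at origin: |s| = 202, ∠ = 90.00° (in denominator)
|G| = 2 · 202.99 / 8.4913e+06 ≈ 4.7811e-05
Gain = 20 log₁₀(4.7811e-05) ≈ -86.41 dB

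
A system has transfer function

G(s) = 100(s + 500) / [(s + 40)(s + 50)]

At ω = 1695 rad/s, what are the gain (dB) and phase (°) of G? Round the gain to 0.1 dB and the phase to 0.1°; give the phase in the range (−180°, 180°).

At s = jω = j1695:
zero (s+500): 500 + j1695 → |·| = √(500²+1695²) = √3123025 ≈ 1767.2, ∠ = arctan(1695/500) ≈ 73.56°
pole (s+40): 40 + j1695 → |·| = √(40²+1695²) = √2874625 ≈ 1695.5, ∠ = arctan(1695/40) ≈ 88.65°
pole (s+50): 50 + j1695 → |·| = √(50²+1695²) = √2875525 ≈ 1695.7, ∠ = arctan(1695/50) ≈ 88.31°
|G| = 100 · 1767.2 / 2.8751e+06 ≈ 0.061466
Gain = 20 log₁₀(0.061466) ≈ -24.23 dB
∠G = 73.56° − 176.96° = -103.40°

-24.2 dB, -103.4°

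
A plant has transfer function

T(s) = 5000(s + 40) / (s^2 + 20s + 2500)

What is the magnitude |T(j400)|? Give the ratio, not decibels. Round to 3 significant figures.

12.7

At s = jω = j400:
zero (s+40): 40 + j400 → |·| = √(40²+400²) = √161600 ≈ 402, ∠ = arctan(400/40) ≈ 84.29°
quadratic: (j400)² + 20·j400 + 2500 = -157500 + j8000 → |·| ≈ 1.577e+05, ∠ ≈ 177.09°
|T| = 5000 · 402 / 1.577e+05 ≈ 12.746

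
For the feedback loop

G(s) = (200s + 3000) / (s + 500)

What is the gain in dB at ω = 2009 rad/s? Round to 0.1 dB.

45.8 dB

Substitute s = j2009:
Numerator: 200(j2009) + 3000 = 3000 + j401800
Denominator: (j2009) + 500 = 500 + j2009
|N| = √(3000² + 401800²) ≈ 4.0181e+05, ∠N ≈ 89.57°
|D| = √(500² + 2009²) ≈ 2070.3, ∠D ≈ 76.02°
|G| = 4.0181e+05 / 2070.3 ≈ 194.08
Gain = 20 log₁₀(194.08) ≈ 45.76 dB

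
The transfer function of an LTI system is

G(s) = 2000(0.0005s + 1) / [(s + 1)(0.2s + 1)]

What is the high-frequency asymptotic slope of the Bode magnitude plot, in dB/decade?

-20 dB/decade

Each pole contributes −20 dB/decade at high frequency; each zero contributes +20 dB/decade.
Net: 1 zero(s) − 2 pole(s) → -20 dB/decade.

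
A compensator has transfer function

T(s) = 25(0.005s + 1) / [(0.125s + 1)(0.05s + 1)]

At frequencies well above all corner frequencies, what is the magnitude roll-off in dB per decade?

-20 dB/decade

Each pole contributes −20 dB/decade at high frequency; each zero contributes +20 dB/decade.
Net: 1 zero(s) − 2 pole(s) → -20 dB/decade.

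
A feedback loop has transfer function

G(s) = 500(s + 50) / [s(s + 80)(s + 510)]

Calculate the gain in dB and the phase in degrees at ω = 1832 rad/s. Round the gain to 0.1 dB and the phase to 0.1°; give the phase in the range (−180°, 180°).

-76.9 dB, -163.5°

At s = jω = j1832:
zero (s+50): 50 + j1832 → |·| = √(50²+1832²) = √3358724 ≈ 1832.7, ∠ = arctan(1832/50) ≈ 88.44°
pole (s+80): 80 + j1832 → |·| = √(80²+1832²) = √3362624 ≈ 1833.7, ∠ = arctan(1832/80) ≈ 87.50°
pole (s+510): 510 + j1832 → |·| = √(510²+1832²) = √3616324 ≈ 1901.7, ∠ = arctan(1832/510) ≈ 74.44°
pole at origin: |s| = 1832, ∠ = 90.00° (in denominator)
|G| = 500 · 1832.7 / 6.3885e+09 ≈ 0.00014344
Gain = 20 log₁₀(0.00014344) ≈ -76.87 dB
∠G = 88.44° − 251.94° = -163.50°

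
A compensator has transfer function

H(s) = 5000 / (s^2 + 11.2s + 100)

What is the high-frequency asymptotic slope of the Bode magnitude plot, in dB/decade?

-40 dB/decade

Each pole contributes −20 dB/decade at high frequency; each zero contributes +20 dB/decade.
Net: 0 zero(s) − 2 pole(s) → -40 dB/decade.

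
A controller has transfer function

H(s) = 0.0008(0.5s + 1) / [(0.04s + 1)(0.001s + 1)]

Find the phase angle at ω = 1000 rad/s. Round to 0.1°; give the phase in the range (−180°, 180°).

-43.7°

At ω = 1000 rad/s:
zero (1 + j1000·0.5) = 1 + j500 → |·| ≈ 500, ∠ ≈ 89.89°
pole (1 + j1000·0.04) = 1 + j40 → |·| ≈ 40.012, ∠ ≈ 88.57°
pole (1 + j1000·0.001) = 1 + j1 → |·| ≈ 1.4142, ∠ ≈ 45.00°
∠H = (89.89°) − (88.57° + 45.00°) = -43.68°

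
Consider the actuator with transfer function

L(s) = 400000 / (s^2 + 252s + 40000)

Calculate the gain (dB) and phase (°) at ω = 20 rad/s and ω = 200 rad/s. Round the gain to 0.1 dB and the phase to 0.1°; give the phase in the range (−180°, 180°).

At s = jω = j20:
quadratic: (j20)² + 252·j20 + 40000 = 39600 + j5040 → |·| ≈ 39919, ∠ ≈ 7.25°
|L| = 400000 / 39919 ≈ 10.02
Gain = 20 log₁₀(10.02) ≈ 20.02 dB
∠L = 0.00° − 7.25° = -7.25°

At s = jω = j200:
quadratic: (j200)² + 252·j200 + 40000 = 0 + j50400 → |·| ≈ 50400, ∠ ≈ 90.00°
|L| = 400000 / 50400 ≈ 7.9365
Gain = 20 log₁₀(7.9365) ≈ 17.99 dB
∠L = 0.00° − 90.00° = -90.00°

ω = 20: 20.0 dB, -7.3°; ω = 200: 18.0 dB, -90.0°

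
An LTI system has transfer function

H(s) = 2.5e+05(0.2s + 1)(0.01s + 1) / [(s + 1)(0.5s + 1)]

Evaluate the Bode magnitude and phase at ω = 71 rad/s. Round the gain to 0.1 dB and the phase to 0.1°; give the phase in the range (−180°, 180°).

64.8 dB, -56.2°

At ω = 71 rad/s:
zero (1 + j71·0.2) = 1 + j14.2 → |·| ≈ 14.235, ∠ ≈ 85.97°
zero (1 + j71·0.01) = 1 + j0.71 → |·| ≈ 1.2264, ∠ ≈ 35.37°
pole (1 + j71·1) = 1 + j71 → |·| ≈ 71.007, ∠ ≈ 89.19°
pole (1 + j71·0.5) = 1 + j35.5 → |·| ≈ 35.514, ∠ ≈ 88.39°
|H| = 2.5e+05 · 14.235 · 1.2264 / (71.007 · 35.514) ≈ 1730.7
Gain = 20 log₁₀(1730.7) ≈ 64.76 dB
∠H = (85.97° + 35.37°) − (89.19° + 88.39°) = -56.24°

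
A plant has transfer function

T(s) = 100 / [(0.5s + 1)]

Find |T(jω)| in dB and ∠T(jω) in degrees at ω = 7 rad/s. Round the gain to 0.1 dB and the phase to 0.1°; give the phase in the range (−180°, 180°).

At ω = 7 rad/s:
pole (1 + j7·0.5) = 1 + j3.5 → |·| ≈ 3.6401, ∠ ≈ 74.05°
|T| = 100 · 1 / (3.6401) ≈ 27.472
Gain = 20 log₁₀(27.472) ≈ 28.78 dB
∠T = (0°) − (74.05°) = -74.05°

28.8 dB, -74.1°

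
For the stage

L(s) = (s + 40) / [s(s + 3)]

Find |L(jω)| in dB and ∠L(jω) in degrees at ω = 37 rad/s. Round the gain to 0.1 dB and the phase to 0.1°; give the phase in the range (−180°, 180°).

-28.0 dB, -132.6°

At s = jω = j37:
zero (s+40): 40 + j37 → |·| = √(40²+37²) = √2969 ≈ 54.489, ∠ = arctan(37/40) ≈ 42.77°
pole (s+3): 3 + j37 → |·| = √(3²+37²) = √1378 ≈ 37.121, ∠ = arctan(37/3) ≈ 85.36°
pole at origin: |s| = 37, ∠ = 90.00° (in denominator)
|L| = 1 · 54.489 / 1373.5 ≈ 0.039672
Gain = 20 log₁₀(0.039672) ≈ -28.03 dB
∠L = 42.77° − 175.36° = -132.59°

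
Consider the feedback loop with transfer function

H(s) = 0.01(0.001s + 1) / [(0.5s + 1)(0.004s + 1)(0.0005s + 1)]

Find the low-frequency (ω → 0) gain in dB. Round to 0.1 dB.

-40.0 dB

H(0) = 0.01 · 1 / 1 = 0.01
20 log₁₀(0.01) ≈ -40.00 dB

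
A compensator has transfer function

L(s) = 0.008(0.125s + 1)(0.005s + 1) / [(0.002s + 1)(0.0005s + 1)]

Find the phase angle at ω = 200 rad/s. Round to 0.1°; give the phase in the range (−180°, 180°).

105.2°

At ω = 200 rad/s:
zero (1 + j200·0.125) = 1 + j25 → |·| ≈ 25.02, ∠ ≈ 87.71°
zero (1 + j200·0.005) = 1 + j1 → |·| ≈ 1.4142, ∠ ≈ 45.00°
pole (1 + j200·0.002) = 1 + j0.4 → |·| ≈ 1.077, ∠ ≈ 21.80°
pole (1 + j200·0.0005) = 1 + j0.1 → |·| ≈ 1.005, ∠ ≈ 5.71°
∠L = (87.71° + 45.00°) − (21.80° + 5.71°) = 105.20°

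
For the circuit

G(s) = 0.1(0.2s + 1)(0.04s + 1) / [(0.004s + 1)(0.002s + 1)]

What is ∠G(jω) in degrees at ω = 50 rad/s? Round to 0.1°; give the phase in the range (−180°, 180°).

At ω = 50 rad/s:
zero (1 + j50·0.2) = 1 + j10 → |·| ≈ 10.05, ∠ ≈ 84.29°
zero (1 + j50·0.04) = 1 + j2 → |·| ≈ 2.2361, ∠ ≈ 63.43°
pole (1 + j50·0.004) = 1 + j0.2 → |·| ≈ 1.0198, ∠ ≈ 11.31°
pole (1 + j50·0.002) = 1 + j0.1 → |·| ≈ 1.005, ∠ ≈ 5.71°
∠G = (84.29° + 63.43°) − (11.31° + 5.71°) = 130.70°

130.7°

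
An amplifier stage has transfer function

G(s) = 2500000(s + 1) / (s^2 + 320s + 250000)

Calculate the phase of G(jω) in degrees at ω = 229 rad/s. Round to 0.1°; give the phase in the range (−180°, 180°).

At s = jω = j229:
zero (s+1): 1 + j229 → |·| = √(1²+229²) = √52442 ≈ 229, ∠ = arctan(229/1) ≈ 89.75°
quadratic: (j229)² + 320·j229 + 250000 = 197559 + j73280 → |·| ≈ 2.1071e+05, ∠ ≈ 20.35°
∠G = 89.75° − 20.35° = 69.40°

69.4°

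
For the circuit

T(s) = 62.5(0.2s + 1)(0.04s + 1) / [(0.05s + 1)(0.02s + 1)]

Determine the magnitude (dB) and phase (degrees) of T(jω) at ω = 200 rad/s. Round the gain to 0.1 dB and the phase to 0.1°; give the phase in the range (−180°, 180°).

At ω = 200 rad/s:
zero (1 + j200·0.2) = 1 + j40 → |·| ≈ 40.012, ∠ ≈ 88.57°
zero (1 + j200·0.04) = 1 + j8 → |·| ≈ 8.0623, ∠ ≈ 82.87°
pole (1 + j200·0.05) = 1 + j10 → |·| ≈ 10.05, ∠ ≈ 84.29°
pole (1 + j200·0.02) = 1 + j4 → |·| ≈ 4.1231, ∠ ≈ 75.96°
|T| = 62.5 · 40.012 · 8.0623 / (10.05 · 4.1231) ≈ 486.56
Gain = 20 log₁₀(486.56) ≈ 53.74 dB
∠T = (88.57° + 82.87°) − (84.29° + 75.96°) = 11.19°

53.7 dB, 11.2°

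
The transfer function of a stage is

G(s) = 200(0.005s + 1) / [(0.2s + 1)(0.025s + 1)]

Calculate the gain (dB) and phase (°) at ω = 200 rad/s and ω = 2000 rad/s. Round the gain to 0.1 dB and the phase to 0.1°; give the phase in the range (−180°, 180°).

At ω = 200 rad/s:
zero (1 + j200·0.005) = 1 + j1 → |·| ≈ 1.4142, ∠ ≈ 45.00°
pole (1 + j200·0.2) = 1 + j40 → |·| ≈ 40.012, ∠ ≈ 88.57°
pole (1 + j200·0.025) = 1 + j5 → |·| ≈ 5.099, ∠ ≈ 78.69°
|G| = 200 · 1.4142 / (40.012 · 5.099) ≈ 1.3863
Gain = 20 log₁₀(1.3863) ≈ 2.84 dB
∠G = (45.00°) − (88.57° + 78.69°) = -122.26°

At ω = 2000 rad/s:
zero (1 + j2000·0.005) = 1 + j10 → |·| ≈ 10.05, ∠ ≈ 84.29°
pole (1 + j2000·0.2) = 1 + j400 → |·| ≈ 400, ∠ ≈ 89.86°
pole (1 + j2000·0.025) = 1 + j50 → |·| ≈ 50.01, ∠ ≈ 88.85°
|G| = 200 · 10.05 / (400 · 50.01) ≈ 0.10048
Gain = 20 log₁₀(0.10048) ≈ -19.96 dB
∠G = (84.29°) − (89.86° + 88.85°) = -94.42°

ω = 200: 2.8 dB, -122.3°; ω = 2000: -20.0 dB, -94.4°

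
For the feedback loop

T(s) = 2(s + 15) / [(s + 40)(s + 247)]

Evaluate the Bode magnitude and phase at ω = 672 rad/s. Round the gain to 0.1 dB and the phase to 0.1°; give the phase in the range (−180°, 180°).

-51.1 dB, -67.7°

At s = jω = j672:
zero (s+15): 15 + j672 → |·| = √(15²+672²) = √451809 ≈ 672.17, ∠ = arctan(672/15) ≈ 88.72°
pole (s+40): 40 + j672 → |·| = √(40²+672²) = √453184 ≈ 673.19, ∠ = arctan(672/40) ≈ 86.59°
pole (s+247): 247 + j672 → |·| = √(247²+672²) = √512593 ≈ 715.96, ∠ = arctan(672/247) ≈ 69.82°
|T| = 2 · 672.17 / 4.8198e+05 ≈ 0.0027892
Gain = 20 log₁₀(0.0027892) ≈ -51.09 dB
∠T = 88.72° − 156.41° = -67.69°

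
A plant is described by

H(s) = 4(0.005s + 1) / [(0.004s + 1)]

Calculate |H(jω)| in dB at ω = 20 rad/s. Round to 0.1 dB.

At ω = 20 rad/s:
zero (1 + j20·0.005) = 1 + j0.1 → |·| ≈ 1.005, ∠ ≈ 5.71°
pole (1 + j20·0.004) = 1 + j0.08 → |·| ≈ 1.0032, ∠ ≈ 4.57°
|H| = 4 · 1.005 / (1.0032) ≈ 4.0072
Gain = 20 log₁₀(4.0072) ≈ 12.06 dB

12.1 dB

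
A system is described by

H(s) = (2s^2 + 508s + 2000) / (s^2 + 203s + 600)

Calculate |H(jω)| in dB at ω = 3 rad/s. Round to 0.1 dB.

9.4 dB

Substitute s = j3:
Numerator: 2(j3)^2 + 508(j3) + 2000 = 1982 + j1524
Denominator: (j3)^2 + 203(j3) + 600 = 591 + j609
|N| = √(1982² + 1524²) ≈ 2500.2, ∠N ≈ 37.56°
|D| = √(591² + 609²) ≈ 848.62, ∠D ≈ 45.86°
|H| = 2500.2 / 848.62 ≈ 2.9462
Gain = 20 log₁₀(2.9462) ≈ 9.39 dB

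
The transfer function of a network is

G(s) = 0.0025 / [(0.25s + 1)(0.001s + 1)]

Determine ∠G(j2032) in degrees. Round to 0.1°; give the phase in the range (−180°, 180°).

At ω = 2032 rad/s:
pole (1 + j2032·0.25) = 1 + j508 → |·| ≈ 508, ∠ ≈ 89.89°
pole (1 + j2032·0.001) = 1 + j2.032 → |·| ≈ 2.2647, ∠ ≈ 63.80°
∠G = (0°) − (89.89° + 63.80°) = -153.69°

-153.7°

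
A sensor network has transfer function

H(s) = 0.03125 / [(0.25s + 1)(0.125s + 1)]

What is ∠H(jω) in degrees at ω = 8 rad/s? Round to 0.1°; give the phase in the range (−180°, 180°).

At ω = 8 rad/s:
pole (1 + j8·0.25) = 1 + j2 → |·| ≈ 2.2361, ∠ ≈ 63.43°
pole (1 + j8·0.125) = 1 + j1 → |·| ≈ 1.4142, ∠ ≈ 45.00°
∠H = (0°) − (63.43° + 45.00°) = -108.43°

-108.4°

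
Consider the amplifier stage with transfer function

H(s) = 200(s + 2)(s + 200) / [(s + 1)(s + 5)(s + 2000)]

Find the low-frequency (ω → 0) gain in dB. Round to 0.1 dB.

H(0) = 200·2·200 / (1·5·2000) = 8
20 log₁₀(8) ≈ 18.06 dB

18.1 dB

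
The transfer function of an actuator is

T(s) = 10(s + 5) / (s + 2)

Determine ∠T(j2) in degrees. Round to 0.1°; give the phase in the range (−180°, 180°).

-23.2°

At s = jω = j2:
zero (s+5): 5 + j2 → |·| = √(5²+2²) = √29 ≈ 5.3852, ∠ = arctan(2/5) ≈ 21.80°
pole (s+2): 2 + j2 → |·| = √(2²+2²) = √8 ≈ 2.8284, ∠ = arctan(2/2) ≈ 45.00°
∠T = 21.80° − 45.00° = -23.20°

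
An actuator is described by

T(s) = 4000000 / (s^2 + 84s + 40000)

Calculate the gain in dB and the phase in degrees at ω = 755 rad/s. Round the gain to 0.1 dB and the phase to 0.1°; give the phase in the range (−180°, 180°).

At s = jω = j755:
quadratic: (j755)² + 84·j755 + 40000 = -530025 + j63420 → |·| ≈ 5.3381e+05, ∠ ≈ 173.18°
|T| = 4000000 / 5.3381e+05 ≈ 7.4933
Gain = 20 log₁₀(7.4933) ≈ 17.49 dB
∠T = 0.00° − 173.18° = -173.18°

17.5 dB, -173.2°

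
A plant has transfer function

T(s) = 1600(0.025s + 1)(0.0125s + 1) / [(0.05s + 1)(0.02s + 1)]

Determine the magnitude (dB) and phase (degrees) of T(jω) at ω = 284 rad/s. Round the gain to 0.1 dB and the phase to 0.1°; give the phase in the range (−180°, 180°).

At ω = 284 rad/s:
zero (1 + j284·0.025) = 1 + j7.1 → |·| ≈ 7.1701, ∠ ≈ 81.98°
zero (1 + j284·0.0125) = 1 + j3.55 → |·| ≈ 3.6882, ∠ ≈ 74.27°
pole (1 + j284·0.05) = 1 + j14.2 → |·| ≈ 14.235, ∠ ≈ 85.97°
pole (1 + j284·0.02) = 1 + j5.68 → |·| ≈ 5.7674, ∠ ≈ 80.02°
|T| = 1600 · 7.1701 · 3.6882 / (14.235 · 5.7674) ≈ 515.37
Gain = 20 log₁₀(515.37) ≈ 54.24 dB
∠T = (81.98° + 74.27°) − (85.97° + 80.02°) = -9.74°

54.2 dB, -9.7°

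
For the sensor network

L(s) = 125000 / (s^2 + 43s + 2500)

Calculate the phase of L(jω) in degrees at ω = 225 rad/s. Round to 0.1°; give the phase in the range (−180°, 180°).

-168.6°

At s = jω = j225:
quadratic: (j225)² + 43·j225 + 2500 = -48125 + j9675 → |·| ≈ 49088, ∠ ≈ 168.63°
∠L = 0.00° − 168.63° = -168.63°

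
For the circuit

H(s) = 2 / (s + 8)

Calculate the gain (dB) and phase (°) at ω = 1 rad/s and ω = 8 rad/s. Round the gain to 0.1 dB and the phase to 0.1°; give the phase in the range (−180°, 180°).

ω = 1: -12.1 dB, -7.1°; ω = 8: -15.1 dB, -45.0°

At s = jω = j1:
pole (s+8): 8 + j1 → |·| = √(8²+1²) = √65 ≈ 8.0623, ∠ = arctan(1/8) ≈ 7.13°
|H| = 2 / 8.0623 ≈ 0.24807
Gain = 20 log₁₀(0.24807) ≈ -12.11 dB
∠H = 0.00° − 7.13° = -7.13°

At s = jω = j8:
pole (s+8): 8 + j8 → |·| = √(8²+8²) = √128 ≈ 11.314, ∠ = arctan(8/8) ≈ 45.00°
|H| = 2 / 11.314 ≈ 0.17677
Gain = 20 log₁₀(0.17677) ≈ -15.05 dB
∠H = 0.00° − 45.00° = -45.00°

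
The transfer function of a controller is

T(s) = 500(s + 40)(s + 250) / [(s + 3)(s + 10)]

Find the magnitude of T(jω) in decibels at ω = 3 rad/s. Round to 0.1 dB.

At s = jω = j3:
zero (s+40): 40 + j3 → |·| = √(40²+3²) = √1609 ≈ 40.112, ∠ = arctan(3/40) ≈ 4.29°
zero (s+250): 250 + j3 → |·| = √(250²+3²) = √62509 ≈ 250.02, ∠ = arctan(3/250) ≈ 0.69°
pole (s+3): 3 + j3 → |·| = √(3²+3²) = √18 ≈ 4.2426, ∠ = arctan(3/3) ≈ 45.00°
pole (s+10): 10 + j3 → |·| = √(10²+3²) = √109 ≈ 10.44, ∠ = arctan(3/10) ≈ 16.70°
|T| = 500 · 10029 / 44.293 ≈ 1.1321e+05
Gain = 20 log₁₀(1.1321e+05) ≈ 101.08 dB

101.1 dB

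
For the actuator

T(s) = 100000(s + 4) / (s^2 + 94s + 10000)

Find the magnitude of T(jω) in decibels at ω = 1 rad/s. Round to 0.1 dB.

32.3 dB

At s = jω = j1:
zero (s+4): 4 + j1 → |·| = √(4²+1²) = √17 ≈ 4.1231, ∠ = arctan(1/4) ≈ 14.04°
quadratic: (j1)² + 94·j1 + 10000 = 9999 + j94 → |·| ≈ 9999.4, ∠ ≈ 0.54°
|T| = 100000 · 4.1231 / 9999.4 ≈ 41.233
Gain = 20 log₁₀(41.233) ≈ 32.30 dB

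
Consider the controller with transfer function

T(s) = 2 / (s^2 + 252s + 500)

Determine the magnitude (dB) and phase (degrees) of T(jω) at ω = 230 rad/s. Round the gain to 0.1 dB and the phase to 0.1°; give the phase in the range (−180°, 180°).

Substitute s = j230:
Numerator: 2 = 2 + j0
Denominator: (j230)^2 + 252(j230) + 500 = -52400 + j57960
|N| = √(2² + 0²) ≈ 2, ∠N ≈ 0.00°
|D| = √(52400² + 57960²) ≈ 78135, ∠D ≈ 132.12°
|T| = 2 / 78135 ≈ 2.5597e-05
Gain = 20 log₁₀(2.5597e-05) ≈ -91.84 dB
∠T = 0.00° − 132.12° = -132.12°

-91.8 dB, -132.1°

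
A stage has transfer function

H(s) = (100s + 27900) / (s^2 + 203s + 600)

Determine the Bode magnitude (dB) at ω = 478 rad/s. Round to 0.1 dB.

Substitute s = j478:
Numerator: 100(j478) + 27900 = 27900 + j47800
Denominator: (j478)^2 + 203(j478) + 600 = -227884 + j97034
|N| = √(27900² + 47800²) ≈ 55347, ∠N ≈ 59.73°
|D| = √(227884² + 97034²) ≈ 2.4768e+05, ∠D ≈ 156.94°
|H| = 55347 / 2.4768e+05 ≈ 0.22346
Gain = 20 log₁₀(0.22346) ≈ -13.02 dB

-13.0 dB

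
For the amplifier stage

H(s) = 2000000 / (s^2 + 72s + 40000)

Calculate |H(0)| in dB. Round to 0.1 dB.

H(0) = 2000000 / 40000 = 50
20 log₁₀(50) ≈ 33.98 dB

34.0 dB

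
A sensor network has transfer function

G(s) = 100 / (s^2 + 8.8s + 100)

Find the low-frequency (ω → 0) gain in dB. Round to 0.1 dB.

G(0) = 100 / 100 = 1
20 log₁₀(1) ≈ 0.00 dB

0.0 dB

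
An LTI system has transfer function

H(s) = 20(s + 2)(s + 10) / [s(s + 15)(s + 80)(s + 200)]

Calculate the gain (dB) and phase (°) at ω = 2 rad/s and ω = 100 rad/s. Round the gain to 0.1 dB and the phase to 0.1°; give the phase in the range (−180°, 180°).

At s = jω = j2:
zero (s+2): 2 + j2 → |·| = √(2²+2²) = √8 ≈ 2.8284, ∠ = arctan(2/2) ≈ 45.00°
zero (s+10): 10 + j2 → |·| = √(10²+2²) = √104 ≈ 10.198, ∠ = arctan(2/10) ≈ 11.31°
pole (s+15): 15 + j2 → |·| = √(15²+2²) = √229 ≈ 15.133, ∠ = arctan(2/15) ≈ 7.59°
pole (s+80): 80 + j2 → |·| = √(80²+2²) = √6404 ≈ 80.025, ∠ = arctan(2/80) ≈ 1.43°
pole (s+200): 200 + j2 → |·| = √(200²+2²) = √40004 ≈ 200.01, ∠ = arctan(2/200) ≈ 0.57°
pole at origin: |s| = 2, ∠ = 90.00° (in denominator)
|H| = 20 · 28.844 / 4.8443e+05 ≈ 0.0011908
Gain = 20 log₁₀(0.0011908) ≈ -58.48 dB
∠H = 56.31° − 99.59° = -43.28°

At s = jω = j100:
zero (s+2): 2 + j100 → |·| = √(2²+100²) = √10004 ≈ 100.02, ∠ = arctan(100/2) ≈ 88.85°
zero (s+10): 10 + j100 → |·| = √(10²+100²) = √10100 ≈ 100.5, ∠ = arctan(100/10) ≈ 84.29°
pole (s+15): 15 + j100 → |·| = √(15²+100²) = √10225 ≈ 101.12, ∠ = arctan(100/15) ≈ 81.47°
pole (s+80): 80 + j100 → |·| = √(80²+100²) = √16400 ≈ 128.06, ∠ = arctan(100/80) ≈ 51.34°
pole (s+200): 200 + j100 → |·| = √(200²+100²) = √50000 ≈ 223.61, ∠ = arctan(100/200) ≈ 26.57°
pole at origin: |s| = 100, ∠ = 90.00° (in denominator)
|H| = 20 · 10052 / 2.8956e+08 ≈ 0.00069429
Gain = 20 log₁₀(0.00069429) ≈ -63.17 dB
∠H = 173.14° − 249.38° = -76.24°

ω = 2: -58.5 dB, -43.3°; ω = 100: -63.2 dB, -76.2°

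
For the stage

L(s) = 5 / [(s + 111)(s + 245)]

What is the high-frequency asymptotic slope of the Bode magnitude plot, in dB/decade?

Each pole contributes −20 dB/decade at high frequency; each zero contributes +20 dB/decade.
Net: 0 zero(s) − 2 pole(s) → -40 dB/decade.

-40 dB/decade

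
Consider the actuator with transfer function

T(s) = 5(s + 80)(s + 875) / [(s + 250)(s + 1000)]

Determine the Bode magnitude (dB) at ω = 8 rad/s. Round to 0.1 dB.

At s = jω = j8:
zero (s+80): 80 + j8 → |·| = √(80²+8²) = √6464 ≈ 80.399, ∠ = arctan(8/80) ≈ 5.71°
zero (s+875): 875 + j8 → |·| = √(875²+8²) = √765689 ≈ 875.04, ∠ = arctan(8/875) ≈ 0.52°
pole (s+250): 250 + j8 → |·| = √(250²+8²) = √62564 ≈ 250.13, ∠ = arctan(8/250) ≈ 1.83°
pole (s+1000): 1000 + j8 → |·| = √(1000²+8²) = √1000064 ≈ 1000, ∠ = arctan(8/1000) ≈ 0.46°
|T| = 5 · 70352 / 2.5013e+05 ≈ 1.4063
Gain = 20 log₁₀(1.4063) ≈ 2.96 dB

3.0 dB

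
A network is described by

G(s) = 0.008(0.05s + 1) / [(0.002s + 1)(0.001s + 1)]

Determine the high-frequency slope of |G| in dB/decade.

Each pole contributes −20 dB/decade at high frequency; each zero contributes +20 dB/decade.
Net: 1 zero(s) − 2 pole(s) → -20 dB/decade.

-20 dB/decade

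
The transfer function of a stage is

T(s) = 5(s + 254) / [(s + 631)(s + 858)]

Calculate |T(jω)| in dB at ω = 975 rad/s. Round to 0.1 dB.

-49.5 dB

At s = jω = j975:
zero (s+254): 254 + j975 → |·| = √(254²+975²) = √1015141 ≈ 1007.5, ∠ = arctan(975/254) ≈ 75.40°
pole (s+631): 631 + j975 → |·| = √(631²+975²) = √1348786 ≈ 1161.4, ∠ = arctan(975/631) ≈ 57.09°
pole (s+858): 858 + j975 → |·| = √(858²+975²) = √1686789 ≈ 1298.8, ∠ = arctan(975/858) ≈ 48.65°
|T| = 5 · 1007.5 / 1.5084e+06 ≈ 0.0033396
Gain = 20 log₁₀(0.0033396) ≈ -49.53 dB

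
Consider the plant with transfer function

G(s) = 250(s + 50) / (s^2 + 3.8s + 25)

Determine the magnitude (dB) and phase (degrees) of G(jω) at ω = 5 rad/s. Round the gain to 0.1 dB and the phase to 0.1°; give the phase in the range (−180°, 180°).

56.4 dB, -84.3°

At s = jω = j5:
zero (s+50): 50 + j5 → |·| = √(50²+5²) = √2525 ≈ 50.249, ∠ = arctan(5/50) ≈ 5.71°
quadratic: (j5)² + 3.8·j5 + 25 = 0 + j19 → |·| ≈ 19, ∠ ≈ 90.00°
|G| = 250 · 50.249 / 19 ≈ 661.17
Gain = 20 log₁₀(661.17) ≈ 56.41 dB
∠G = 5.71° − 90.00° = -84.29°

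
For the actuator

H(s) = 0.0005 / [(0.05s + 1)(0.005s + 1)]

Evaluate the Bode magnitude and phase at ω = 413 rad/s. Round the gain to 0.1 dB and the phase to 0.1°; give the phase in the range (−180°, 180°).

-99.5 dB, -151.4°

At ω = 413 rad/s:
pole (1 + j413·0.05) = 1 + j20.65 → |·| ≈ 20.674, ∠ ≈ 87.23°
pole (1 + j413·0.005) = 1 + j2.065 → |·| ≈ 2.2944, ∠ ≈ 64.16°
|H| = 0.0005 · 1 / (20.674 · 2.2944) ≈ 1.0541e-05
Gain = 20 log₁₀(1.0541e-05) ≈ -99.54 dB
∠H = (0°) − (87.23° + 64.16°) = -151.39°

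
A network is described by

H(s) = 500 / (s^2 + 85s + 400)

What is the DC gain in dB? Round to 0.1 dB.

H(0) = 500 / 400 = 1.25
20 log₁₀(1.25) ≈ 1.94 dB

1.9 dB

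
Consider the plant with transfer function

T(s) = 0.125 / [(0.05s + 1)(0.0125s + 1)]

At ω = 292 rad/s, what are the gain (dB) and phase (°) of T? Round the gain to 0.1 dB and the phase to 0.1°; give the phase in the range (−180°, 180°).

At ω = 292 rad/s:
pole (1 + j292·0.05) = 1 + j14.6 → |·| ≈ 14.634, ∠ ≈ 86.08°
pole (1 + j292·0.0125) = 1 + j3.65 → |·| ≈ 3.7845, ∠ ≈ 74.68°
|T| = 0.125 · 1 / (14.634 · 3.7845) ≈ 0.002257
Gain = 20 log₁₀(0.002257) ≈ -52.93 dB
∠T = (0°) − (86.08° + 74.68°) = -160.76°

-52.9 dB, -160.8°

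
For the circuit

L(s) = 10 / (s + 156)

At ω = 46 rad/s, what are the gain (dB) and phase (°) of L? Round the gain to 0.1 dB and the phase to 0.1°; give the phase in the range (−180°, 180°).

Substitute s = j46:
Numerator: 10 = 10 + j0
Denominator: (j46) + 156 = 156 + j46
|N| = √(10² + 0²) ≈ 10, ∠N ≈ 0.00°
|D| = √(156² + 46²) ≈ 162.64, ∠D ≈ 16.43°
|L| = 10 / 162.64 ≈ 0.061485
Gain = 20 log₁₀(0.061485) ≈ -24.22 dB
∠L = 0.00° − 16.43° = -16.43°

-24.2 dB, -16.4°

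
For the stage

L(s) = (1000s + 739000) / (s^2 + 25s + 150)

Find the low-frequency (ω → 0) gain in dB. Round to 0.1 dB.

L(0) = 739000 / 150 ≈ 4926.7
20 log₁₀(4926.7) ≈ 73.85 dB

73.9 dB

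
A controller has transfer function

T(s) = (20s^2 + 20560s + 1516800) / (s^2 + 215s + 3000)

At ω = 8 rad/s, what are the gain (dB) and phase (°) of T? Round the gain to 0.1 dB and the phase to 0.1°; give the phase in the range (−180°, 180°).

Substitute s = j8:
Numerator: 20(j8)^2 + 20560(j8) + 1516800 = 1515520 + j164480
Denominator: (j8)^2 + 215(j8) + 3000 = 2936 + j1720
|N| = √(1515520² + 164480²) ≈ 1.5244e+06, ∠N ≈ 6.19°
|D| = √(2936² + 1720²) ≈ 3402.7, ∠D ≈ 30.36°
|T| = 1.5244e+06 / 3402.7 ≈ 448
Gain = 20 log₁₀(448) ≈ 53.03 dB
∠T = 6.19° − 30.36° = -24.17°

53.0 dB, -24.2°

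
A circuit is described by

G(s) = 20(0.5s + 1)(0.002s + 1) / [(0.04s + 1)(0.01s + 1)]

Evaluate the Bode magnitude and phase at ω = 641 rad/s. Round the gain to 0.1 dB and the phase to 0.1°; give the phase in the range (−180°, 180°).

At ω = 641 rad/s:
zero (1 + j641·0.5) = 1 + j320.5 → |·| ≈ 320.5, ∠ ≈ 89.82°
zero (1 + j641·0.002) = 1 + j1.282 → |·| ≈ 1.6259, ∠ ≈ 52.04°
pole (1 + j641·0.04) = 1 + j25.64 → |·| ≈ 25.659, ∠ ≈ 87.77°
pole (1 + j641·0.01) = 1 + j6.41 → |·| ≈ 6.4875, ∠ ≈ 81.13°
|G| = 20 · 320.5 · 1.6259 / (25.659 · 6.4875) ≈ 62.609
Gain = 20 log₁₀(62.609) ≈ 35.93 dB
∠G = (89.82° + 52.04°) − (87.77° + 81.13°) = -27.04°

35.9 dB, -27.0°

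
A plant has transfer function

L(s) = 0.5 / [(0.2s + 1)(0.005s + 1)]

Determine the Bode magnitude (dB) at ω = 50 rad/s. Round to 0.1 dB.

-26.3 dB

At ω = 50 rad/s:
pole (1 + j50·0.2) = 1 + j10 → |·| ≈ 10.05, ∠ ≈ 84.29°
pole (1 + j50·0.005) = 1 + j0.25 → |·| ≈ 1.0308, ∠ ≈ 14.04°
|L| = 0.5 · 1 / (10.05 · 1.0308) ≈ 0.048265
Gain = 20 log₁₀(0.048265) ≈ -26.33 dB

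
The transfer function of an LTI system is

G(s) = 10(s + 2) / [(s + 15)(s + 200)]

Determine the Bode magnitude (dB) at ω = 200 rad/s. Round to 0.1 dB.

At s = jω = j200:
zero (s+2): 2 + j200 → |·| = √(2²+200²) = √40004 ≈ 200.01, ∠ = arctan(200/2) ≈ 89.43°
pole (s+15): 15 + j200 → |·| = √(15²+200²) = √40225 ≈ 200.56, ∠ = arctan(200/15) ≈ 85.71°
pole (s+200): 200 + j200 → |·| = √(200²+200²) = √80000 ≈ 282.84, ∠ = arctan(200/200) ≈ 45.00°
|G| = 10 · 200.01 / 56726 ≈ 0.035259
Gain = 20 log₁₀(0.035259) ≈ -29.05 dB

-29.1 dB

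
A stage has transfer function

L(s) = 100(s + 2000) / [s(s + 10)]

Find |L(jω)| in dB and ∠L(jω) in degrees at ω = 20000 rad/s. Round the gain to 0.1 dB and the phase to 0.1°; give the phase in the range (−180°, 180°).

-46.0 dB, -95.7°

At s = jω = j20000:
zero (s+2000): 2000 + j20000 → |·| = √(2000²+20000²) = √404000000 ≈ 20100, ∠ = arctan(20000/2000) ≈ 84.29°
pole (s+10): 10 + j20000 → |·| = √(10²+20000²) = √400000100 ≈ 20000, ∠ = arctan(20000/10) ≈ 89.97°
pole at origin: |s| = 20000, ∠ = 90.00° (in denominator)
|L| = 100 · 20100 / 4e+08 ≈ 0.005025
Gain = 20 log₁₀(0.005025) ≈ -45.98 dB
∠L = 84.29° − 179.97° = -95.68°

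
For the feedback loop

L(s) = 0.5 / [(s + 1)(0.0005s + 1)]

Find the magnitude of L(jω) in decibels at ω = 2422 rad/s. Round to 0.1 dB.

-77.6 dB

At ω = 2422 rad/s:
pole (1 + j2422·1) = 1 + j2422 → |·| ≈ 2422, ∠ ≈ 89.98°
pole (1 + j2422·0.0005) = 1 + j1.211 → |·| ≈ 1.5705, ∠ ≈ 50.45°
|L| = 0.5 · 1 / (2422 · 1.5705) ≈ 0.00013145
Gain = 20 log₁₀(0.00013145) ≈ -77.62 dB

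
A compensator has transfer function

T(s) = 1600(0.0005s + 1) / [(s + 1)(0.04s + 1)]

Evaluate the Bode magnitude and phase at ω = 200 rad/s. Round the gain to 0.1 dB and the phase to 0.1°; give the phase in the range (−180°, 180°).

-0.0 dB, -166.9°

At ω = 200 rad/s:
zero (1 + j200·0.0005) = 1 + j0.1 → |·| ≈ 1.005, ∠ ≈ 5.71°
pole (1 + j200·1) = 1 + j200 → |·| ≈ 200, ∠ ≈ 89.71°
pole (1 + j200·0.04) = 1 + j8 → |·| ≈ 8.0623, ∠ ≈ 82.87°
|T| = 1600 · 1.005 / (200 · 8.0623) ≈ 0.99723
Gain = 20 log₁₀(0.99723) ≈ -0.02 dB
∠T = (5.71°) − (89.71° + 82.87°) = -166.87°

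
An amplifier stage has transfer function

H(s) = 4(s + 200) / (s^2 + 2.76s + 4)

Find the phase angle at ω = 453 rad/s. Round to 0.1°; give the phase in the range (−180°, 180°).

-113.5°

At s = jω = j453:
zero (s+200): 200 + j453 → |·| = √(200²+453²) = √245209 ≈ 495.19, ∠ = arctan(453/200) ≈ 66.18°
quadratic: (j453)² + 2.76·j453 + 4 = -205205 + j1250.28 → |·| ≈ 2.0521e+05, ∠ ≈ 179.65°
∠H = 66.18° − 179.65° = -113.47°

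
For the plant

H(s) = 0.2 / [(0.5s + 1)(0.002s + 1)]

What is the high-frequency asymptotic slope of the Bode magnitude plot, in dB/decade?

-40 dB/decade

Each pole contributes −20 dB/decade at high frequency; each zero contributes +20 dB/decade.
Net: 0 zero(s) − 2 pole(s) → -40 dB/decade.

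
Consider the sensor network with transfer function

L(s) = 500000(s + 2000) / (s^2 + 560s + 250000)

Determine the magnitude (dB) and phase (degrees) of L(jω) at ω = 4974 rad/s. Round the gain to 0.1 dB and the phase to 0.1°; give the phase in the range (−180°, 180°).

At s = jω = j4974:
zero (s+2000): 2000 + j4974 → |·| = √(2000²+4974²) = √28740676 ≈ 5361, ∠ = arctan(4974/2000) ≈ 68.10°
quadratic: (j4974)² + 560·j4974 + 250000 = -24490676 + j2785440 → |·| ≈ 2.4649e+07, ∠ ≈ 173.51°
|L| = 500000 · 5361 / 2.4649e+07 ≈ 108.75
Gain = 20 log₁₀(108.75) ≈ 40.73 dB
∠L = 68.10° − 173.51° = -105.41°

40.7 dB, -105.4°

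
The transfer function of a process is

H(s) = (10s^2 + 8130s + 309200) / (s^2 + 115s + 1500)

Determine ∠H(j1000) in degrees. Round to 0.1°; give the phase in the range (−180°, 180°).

Substitute s = j1000:
Numerator: 10(j1000)^2 + 8130(j1000) + 309200 = -9690800 + j8130000
Denominator: (j1000)^2 + 115(j1000) + 1500 = -998500 + j115000
|N| = √(9690800² + 8130000²) ≈ 1.2649e+07, ∠N ≈ 140.01°
|D| = √(998500² + 115000²) ≈ 1.0051e+06, ∠D ≈ 173.43°
∠H = 140.01° − 173.43° = -33.42°

-33.4°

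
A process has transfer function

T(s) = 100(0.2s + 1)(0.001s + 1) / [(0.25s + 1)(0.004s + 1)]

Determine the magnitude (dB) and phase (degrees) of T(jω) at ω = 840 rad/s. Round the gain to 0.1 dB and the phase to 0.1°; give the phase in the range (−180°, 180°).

29.5 dB, -33.5°

At ω = 840 rad/s:
zero (1 + j840·0.2) = 1 + j168 → |·| ≈ 168, ∠ ≈ 89.66°
zero (1 + j840·0.001) = 1 + j0.84 → |·| ≈ 1.306, ∠ ≈ 40.03°
pole (1 + j840·0.25) = 1 + j210 → |·| ≈ 210, ∠ ≈ 89.73°
pole (1 + j840·0.004) = 1 + j3.36 → |·| ≈ 3.5057, ∠ ≈ 73.43°
|T| = 100 · 168 · 1.306 / (210 · 3.5057) ≈ 29.803
Gain = 20 log₁₀(29.803) ≈ 29.49 dB
∠T = (89.66° + 40.03°) − (89.73° + 73.43°) = -33.47°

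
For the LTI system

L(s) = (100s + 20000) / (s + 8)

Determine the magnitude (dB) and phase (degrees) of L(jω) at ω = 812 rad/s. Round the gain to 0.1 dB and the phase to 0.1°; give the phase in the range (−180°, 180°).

Substitute s = j812:
Numerator: 100(j812) + 20000 = 20000 + j81200
Denominator: (j812) + 8 = 8 + j812
|N| = √(20000² + 81200²) ≈ 83627, ∠N ≈ 76.16°
|D| = √(8² + 812²) ≈ 812.04, ∠D ≈ 89.44°
|L| = 83627 / 812.04 ≈ 102.98
Gain = 20 log₁₀(102.98) ≈ 40.26 dB
∠L = 76.16° − 89.44° = -13.28°

40.3 dB, -13.3°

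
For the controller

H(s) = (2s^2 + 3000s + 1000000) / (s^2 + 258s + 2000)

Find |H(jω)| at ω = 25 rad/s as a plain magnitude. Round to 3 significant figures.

Substitute s = j25:
Numerator: 2(j25)^2 + 3000(j25) + 1000000 = 998750 + j75000
Denominator: (j25)^2 + 258(j25) + 2000 = 1375 + j6450
|N| = √(998750² + 75000²) ≈ 1.0016e+06, ∠N ≈ 4.29°
|D| = √(1375² + 6450²) ≈ 6594.9, ∠D ≈ 77.97°
|H| = 1.0016e+06 / 6594.9 ≈ 151.87

152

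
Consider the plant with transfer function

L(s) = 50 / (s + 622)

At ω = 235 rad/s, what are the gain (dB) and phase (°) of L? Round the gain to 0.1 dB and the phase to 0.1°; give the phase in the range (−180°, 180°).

-22.5 dB, -20.7°

At s = jω = j235:
pole (s+622): 622 + j235 → |·| = √(622²+235²) = √442109 ≈ 664.91, ∠ = arctan(235/622) ≈ 20.70°
|L| = 50 / 664.91 ≈ 0.075198
Gain = 20 log₁₀(0.075198) ≈ -22.48 dB
∠L = 0.00° − 20.70° = -20.70°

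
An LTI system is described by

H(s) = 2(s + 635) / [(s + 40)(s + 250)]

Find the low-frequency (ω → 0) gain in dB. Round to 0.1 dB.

-17.9 dB

H(0) = 2·635 / (40·250) = 0.127
20 log₁₀(0.127) ≈ -17.92 dB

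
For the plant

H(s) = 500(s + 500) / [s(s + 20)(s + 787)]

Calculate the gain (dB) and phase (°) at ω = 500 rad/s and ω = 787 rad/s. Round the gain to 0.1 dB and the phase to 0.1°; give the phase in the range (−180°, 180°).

At s = jω = j500:
zero (s+500): 500 + j500 → |·| = √(500²+500²) = √500000 ≈ 707.11, ∠ = arctan(500/500) ≈ 45.00°
pole (s+20): 20 + j500 → |·| = √(20²+500²) = √250400 ≈ 500.4, ∠ = arctan(500/20) ≈ 87.71°
pole (s+787): 787 + j500 → |·| = √(787²+500²) = √869369 ≈ 932.4, ∠ = arctan(500/787) ≈ 32.43°
pole at origin: |s| = 500, ∠ = 90.00° (in denominator)
|H| = 500 · 707.11 / 2.3329e+08 ≈ 0.0015155
Gain = 20 log₁₀(0.0015155) ≈ -56.39 dB
∠H = 45.00° − 210.14° = -165.14°

At s = jω = j787:
zero (s+500): 500 + j787 → |·| = √(500²+787²) = √869369 ≈ 932.4, ∠ = arctan(787/500) ≈ 57.57°
pole (s+20): 20 + j787 → |·| = √(20²+787²) = √619769 ≈ 787.25, ∠ = arctan(787/20) ≈ 88.54°
pole (s+787): 787 + j787 → |·| = √(787²+787²) = √1238738 ≈ 1113, ∠ = arctan(787/787) ≈ 45.00°
pole at origin: |s| = 787, ∠ = 90.00° (in denominator)
|H| = 500 · 932.4 / 6.8958e+08 ≈ 0.00067606
Gain = 20 log₁₀(0.00067606) ≈ -63.40 dB
∠H = 57.57° − 223.54° = -165.97°

ω = 500: -56.4 dB, -165.1°; ω = 787: -63.4 dB, -166.0°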